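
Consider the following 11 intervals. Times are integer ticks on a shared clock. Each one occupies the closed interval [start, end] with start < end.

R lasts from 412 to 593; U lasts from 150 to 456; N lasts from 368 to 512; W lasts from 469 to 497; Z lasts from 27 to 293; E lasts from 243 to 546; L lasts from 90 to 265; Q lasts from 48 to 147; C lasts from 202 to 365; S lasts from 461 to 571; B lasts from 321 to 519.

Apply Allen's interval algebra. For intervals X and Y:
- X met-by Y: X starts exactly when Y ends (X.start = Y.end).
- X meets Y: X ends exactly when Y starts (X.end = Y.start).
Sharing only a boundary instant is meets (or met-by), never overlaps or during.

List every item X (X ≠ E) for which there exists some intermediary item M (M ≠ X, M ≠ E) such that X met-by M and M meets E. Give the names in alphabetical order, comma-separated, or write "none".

Target E = [243, 546].
Intermediaries M with M meets E: none.
Union: none.

none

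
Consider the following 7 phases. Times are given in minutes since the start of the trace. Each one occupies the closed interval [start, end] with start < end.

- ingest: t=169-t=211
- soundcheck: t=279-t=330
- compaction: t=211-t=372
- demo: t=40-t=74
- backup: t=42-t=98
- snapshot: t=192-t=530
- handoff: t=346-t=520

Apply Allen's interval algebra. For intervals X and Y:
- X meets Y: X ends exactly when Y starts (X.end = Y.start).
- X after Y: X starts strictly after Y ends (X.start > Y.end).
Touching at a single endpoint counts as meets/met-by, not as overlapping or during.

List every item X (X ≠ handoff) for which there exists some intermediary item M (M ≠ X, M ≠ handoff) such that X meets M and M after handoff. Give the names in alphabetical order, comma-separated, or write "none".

none

Target handoff = [t=346, t=520].
Intermediaries M with M after handoff: none.
Union: none.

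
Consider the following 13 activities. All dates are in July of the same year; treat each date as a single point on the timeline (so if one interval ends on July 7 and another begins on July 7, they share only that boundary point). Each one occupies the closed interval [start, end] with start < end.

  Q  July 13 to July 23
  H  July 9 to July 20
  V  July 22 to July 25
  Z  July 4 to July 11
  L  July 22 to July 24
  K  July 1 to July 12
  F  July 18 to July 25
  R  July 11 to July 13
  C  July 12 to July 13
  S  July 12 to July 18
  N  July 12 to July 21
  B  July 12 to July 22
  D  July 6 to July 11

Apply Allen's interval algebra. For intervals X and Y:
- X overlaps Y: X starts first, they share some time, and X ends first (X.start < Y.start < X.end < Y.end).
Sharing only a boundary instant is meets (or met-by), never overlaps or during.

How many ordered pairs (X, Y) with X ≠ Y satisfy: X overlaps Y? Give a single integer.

19

Checking all 156 ordered pairs for relation 'overlaps'; matching pairs in alphabetical order:
(B, F): B overlaps F ✓
(B, Q): B overlaps Q ✓
(D, H): D overlaps H ✓
(H, B): H overlaps B ✓
(H, F): H overlaps F ✓
(H, N): H overlaps N ✓
(H, Q): H overlaps Q ✓
(K, H): K overlaps H ✓
(K, R): K overlaps R ✓
(N, F): N overlaps F ✓
(N, Q): N overlaps Q ✓
(Q, F): Q overlaps F ✓
(Q, L): Q overlaps L ✓
(Q, V): Q overlaps V ✓
(R, B): R overlaps B ✓
(R, N): R overlaps N ✓
(R, S): R overlaps S ✓
(S, Q): S overlaps Q ✓
(Z, H): Z overlaps H ✓
Count: 19.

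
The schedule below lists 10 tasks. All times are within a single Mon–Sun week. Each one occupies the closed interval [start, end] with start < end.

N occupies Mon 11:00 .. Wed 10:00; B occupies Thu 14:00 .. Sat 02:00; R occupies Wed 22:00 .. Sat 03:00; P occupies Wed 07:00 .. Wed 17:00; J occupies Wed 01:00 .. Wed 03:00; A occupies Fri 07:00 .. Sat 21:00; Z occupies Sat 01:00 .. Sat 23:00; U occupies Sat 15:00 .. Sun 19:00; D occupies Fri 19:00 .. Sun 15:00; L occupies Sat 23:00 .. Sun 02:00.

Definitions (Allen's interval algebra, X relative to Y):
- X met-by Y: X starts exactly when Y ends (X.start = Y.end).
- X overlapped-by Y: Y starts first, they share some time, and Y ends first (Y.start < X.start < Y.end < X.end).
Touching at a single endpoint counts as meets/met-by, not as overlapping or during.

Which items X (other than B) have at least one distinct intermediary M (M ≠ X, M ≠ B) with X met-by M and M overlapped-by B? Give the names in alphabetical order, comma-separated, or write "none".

Target B = [Thu 14:00, Sat 02:00].
Intermediaries M with M overlapped-by B: A, D, Z.
Via A — items with X met-by A: none.
Via D — items with X met-by D: none.
Via Z — items with X met-by Z: L.
Union: L.

L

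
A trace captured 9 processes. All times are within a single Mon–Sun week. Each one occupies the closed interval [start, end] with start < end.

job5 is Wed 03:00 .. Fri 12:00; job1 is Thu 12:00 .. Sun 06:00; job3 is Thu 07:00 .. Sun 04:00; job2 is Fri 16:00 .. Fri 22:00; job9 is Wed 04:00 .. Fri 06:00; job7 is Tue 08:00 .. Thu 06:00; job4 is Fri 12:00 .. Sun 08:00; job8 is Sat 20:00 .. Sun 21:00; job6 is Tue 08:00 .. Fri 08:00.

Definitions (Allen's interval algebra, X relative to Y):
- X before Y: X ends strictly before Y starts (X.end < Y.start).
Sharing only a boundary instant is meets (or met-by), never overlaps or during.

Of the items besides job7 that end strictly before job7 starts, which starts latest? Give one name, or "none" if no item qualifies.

none

Target job7 = [Tue 08:00, Thu 06:00].
job1 [Thu 12:00, Sun 06:00] → after → excluded.
job2 [Fri 16:00, Fri 22:00] → after → excluded.
job3 [Thu 07:00, Sun 04:00] → after → excluded.
job4 [Fri 12:00, Sun 08:00] → after → excluded.
job5 [Wed 03:00, Fri 12:00] → overlapped-by → excluded.
job6 [Tue 08:00, Fri 08:00] → started-by → excluded.
job8 [Sat 20:00, Sun 21:00] → after → excluded.
job9 [Wed 04:00, Fri 06:00] → overlapped-by → excluded.
No candidates → none.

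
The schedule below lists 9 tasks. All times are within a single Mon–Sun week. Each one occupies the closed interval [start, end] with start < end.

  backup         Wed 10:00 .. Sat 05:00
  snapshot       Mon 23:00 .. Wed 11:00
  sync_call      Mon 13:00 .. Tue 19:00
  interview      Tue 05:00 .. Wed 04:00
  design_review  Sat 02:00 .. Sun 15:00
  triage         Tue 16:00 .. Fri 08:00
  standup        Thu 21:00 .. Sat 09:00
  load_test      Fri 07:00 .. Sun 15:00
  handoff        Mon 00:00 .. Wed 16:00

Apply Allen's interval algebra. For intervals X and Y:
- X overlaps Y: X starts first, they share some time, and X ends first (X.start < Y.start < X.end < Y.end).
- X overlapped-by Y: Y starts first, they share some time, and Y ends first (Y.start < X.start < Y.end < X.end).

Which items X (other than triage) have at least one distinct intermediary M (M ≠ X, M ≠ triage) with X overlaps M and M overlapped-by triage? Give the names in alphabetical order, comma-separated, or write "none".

Target triage = [Tue 16:00, Fri 08:00].
Intermediaries M with M overlapped-by triage: backup, load_test, standup.
Via backup — items with X overlaps backup: handoff, snapshot.
Via load_test — items with X overlaps load_test: backup, standup.
Via standup — items with X overlaps standup: backup.
Union: backup, handoff, snapshot, standup.

backup, handoff, snapshot, standup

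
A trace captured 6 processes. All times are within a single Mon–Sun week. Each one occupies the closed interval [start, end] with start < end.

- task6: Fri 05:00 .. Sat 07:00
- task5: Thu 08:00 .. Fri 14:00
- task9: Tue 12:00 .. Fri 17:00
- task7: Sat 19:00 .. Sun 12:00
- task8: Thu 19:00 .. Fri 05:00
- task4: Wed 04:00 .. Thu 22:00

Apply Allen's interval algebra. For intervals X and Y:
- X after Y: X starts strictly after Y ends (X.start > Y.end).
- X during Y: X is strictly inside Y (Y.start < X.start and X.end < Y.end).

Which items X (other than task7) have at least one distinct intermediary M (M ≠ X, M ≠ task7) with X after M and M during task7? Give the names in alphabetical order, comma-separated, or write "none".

Target task7 = [Sat 19:00, Sun 12:00].
Intermediaries M with M during task7: none.
Union: none.

none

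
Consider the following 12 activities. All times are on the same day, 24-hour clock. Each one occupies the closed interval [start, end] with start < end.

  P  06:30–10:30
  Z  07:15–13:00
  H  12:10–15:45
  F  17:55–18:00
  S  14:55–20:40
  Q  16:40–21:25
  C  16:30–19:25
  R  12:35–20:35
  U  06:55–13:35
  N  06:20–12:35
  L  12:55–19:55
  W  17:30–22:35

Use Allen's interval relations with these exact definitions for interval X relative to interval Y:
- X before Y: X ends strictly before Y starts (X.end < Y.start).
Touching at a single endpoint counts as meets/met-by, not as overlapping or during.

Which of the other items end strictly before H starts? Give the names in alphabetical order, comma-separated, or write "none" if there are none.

P

Target H = [12:10, 15:45].
C [16:30, 19:25] → after → no.
F [17:55, 18:00] → after → no.
L [12:55, 19:55] → overlapped-by → no.
N [06:20, 12:35] → overlaps → no.
P [06:30, 10:30] → before → yes.
Q [16:40, 21:25] → after → no.
R [12:35, 20:35] → overlapped-by → no.
S [14:55, 20:40] → overlapped-by → no.
U [06:55, 13:35] → overlaps → no.
W [17:30, 22:35] → after → no.
Z [07:15, 13:00] → overlaps → no.
Result: P.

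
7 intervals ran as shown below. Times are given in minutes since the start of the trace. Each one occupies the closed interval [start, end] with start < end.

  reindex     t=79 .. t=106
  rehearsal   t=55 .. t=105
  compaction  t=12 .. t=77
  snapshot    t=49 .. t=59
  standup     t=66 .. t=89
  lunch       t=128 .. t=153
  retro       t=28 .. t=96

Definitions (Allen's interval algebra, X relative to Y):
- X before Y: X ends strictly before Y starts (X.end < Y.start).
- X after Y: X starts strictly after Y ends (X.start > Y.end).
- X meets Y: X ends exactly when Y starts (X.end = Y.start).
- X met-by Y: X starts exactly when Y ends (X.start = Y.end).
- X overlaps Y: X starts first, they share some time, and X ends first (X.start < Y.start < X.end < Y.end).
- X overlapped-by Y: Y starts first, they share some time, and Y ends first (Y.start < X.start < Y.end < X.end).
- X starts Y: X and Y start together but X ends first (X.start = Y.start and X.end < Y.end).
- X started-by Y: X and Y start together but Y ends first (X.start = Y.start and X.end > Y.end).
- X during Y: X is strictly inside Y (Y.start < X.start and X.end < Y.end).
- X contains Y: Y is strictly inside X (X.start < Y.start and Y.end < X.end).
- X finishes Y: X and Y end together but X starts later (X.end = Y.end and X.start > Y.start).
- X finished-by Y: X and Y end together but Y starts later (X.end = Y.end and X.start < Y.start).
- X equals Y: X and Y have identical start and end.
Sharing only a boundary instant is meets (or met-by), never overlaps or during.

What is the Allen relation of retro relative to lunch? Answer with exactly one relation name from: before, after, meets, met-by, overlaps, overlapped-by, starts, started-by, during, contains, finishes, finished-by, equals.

before

retro = [t=28, t=96]; lunch = [t=128, t=153].
Compare endpoints: retro.start < lunch.start, retro.start < lunch.end, retro.end < lunch.start, retro.end < lunch.end.
That pattern is 'before'.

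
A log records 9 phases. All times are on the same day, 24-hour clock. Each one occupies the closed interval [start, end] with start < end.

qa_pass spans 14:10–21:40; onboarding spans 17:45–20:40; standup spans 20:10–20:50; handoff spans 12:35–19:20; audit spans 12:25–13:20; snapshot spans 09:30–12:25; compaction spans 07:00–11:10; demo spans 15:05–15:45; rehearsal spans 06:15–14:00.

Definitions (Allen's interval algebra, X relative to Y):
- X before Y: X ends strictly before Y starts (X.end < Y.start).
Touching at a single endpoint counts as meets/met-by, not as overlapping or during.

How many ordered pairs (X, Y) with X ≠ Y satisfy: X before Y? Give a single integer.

Checking all 72 ordered pairs for relation 'before'; matching pairs in alphabetical order:
(audit, demo): audit before demo ✓
(audit, onboarding): audit before onboarding ✓
(audit, qa_pass): audit before qa_pass ✓
(audit, standup): audit before standup ✓
(compaction, audit): compaction before audit ✓
(compaction, demo): compaction before demo ✓
(compaction, handoff): compaction before handoff ✓
(compaction, onboarding): compaction before onboarding ✓
(compaction, qa_pass): compaction before qa_pass ✓
(compaction, standup): compaction before standup ✓
(demo, onboarding): demo before onboarding ✓
(demo, standup): demo before standup ✓
(handoff, standup): handoff before standup ✓
(rehearsal, demo): rehearsal before demo ✓
(rehearsal, onboarding): rehearsal before onboarding ✓
(rehearsal, qa_pass): rehearsal before qa_pass ✓
(rehearsal, standup): rehearsal before standup ✓
(snapshot, demo): snapshot before demo ✓
(snapshot, handoff): snapshot before handoff ✓
(snapshot, onboarding): snapshot before onboarding ✓
(snapshot, qa_pass): snapshot before qa_pass ✓
(snapshot, standup): snapshot before standup ✓
Count: 22.

22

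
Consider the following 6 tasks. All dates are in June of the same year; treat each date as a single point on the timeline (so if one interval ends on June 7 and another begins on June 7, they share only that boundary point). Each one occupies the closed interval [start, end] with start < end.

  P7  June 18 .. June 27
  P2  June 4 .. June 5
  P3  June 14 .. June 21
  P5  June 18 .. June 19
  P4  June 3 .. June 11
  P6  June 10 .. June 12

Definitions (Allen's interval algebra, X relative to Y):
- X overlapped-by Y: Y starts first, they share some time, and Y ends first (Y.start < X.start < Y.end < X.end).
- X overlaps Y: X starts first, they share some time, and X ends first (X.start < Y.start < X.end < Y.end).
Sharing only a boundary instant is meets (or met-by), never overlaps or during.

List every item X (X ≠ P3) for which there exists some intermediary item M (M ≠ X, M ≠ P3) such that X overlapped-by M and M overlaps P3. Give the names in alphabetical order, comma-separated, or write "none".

Target P3 = [June 14, June 21].
Intermediaries M with M overlaps P3: none.
Union: none.

none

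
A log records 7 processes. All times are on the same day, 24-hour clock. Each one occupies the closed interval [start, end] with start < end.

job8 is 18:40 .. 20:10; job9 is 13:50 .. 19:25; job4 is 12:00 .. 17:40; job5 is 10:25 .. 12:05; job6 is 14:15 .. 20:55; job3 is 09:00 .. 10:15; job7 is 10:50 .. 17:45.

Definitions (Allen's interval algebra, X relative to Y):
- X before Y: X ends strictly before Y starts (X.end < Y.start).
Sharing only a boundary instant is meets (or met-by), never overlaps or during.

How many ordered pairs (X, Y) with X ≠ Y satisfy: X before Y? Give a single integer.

Checking all 42 ordered pairs for relation 'before'; matching pairs in alphabetical order:
(job3, job4): job3 before job4 ✓
(job3, job5): job3 before job5 ✓
(job3, job6): job3 before job6 ✓
(job3, job7): job3 before job7 ✓
(job3, job8): job3 before job8 ✓
(job3, job9): job3 before job9 ✓
(job4, job8): job4 before job8 ✓
(job5, job6): job5 before job6 ✓
(job5, job8): job5 before job8 ✓
(job5, job9): job5 before job9 ✓
(job7, job8): job7 before job8 ✓
Count: 11.

11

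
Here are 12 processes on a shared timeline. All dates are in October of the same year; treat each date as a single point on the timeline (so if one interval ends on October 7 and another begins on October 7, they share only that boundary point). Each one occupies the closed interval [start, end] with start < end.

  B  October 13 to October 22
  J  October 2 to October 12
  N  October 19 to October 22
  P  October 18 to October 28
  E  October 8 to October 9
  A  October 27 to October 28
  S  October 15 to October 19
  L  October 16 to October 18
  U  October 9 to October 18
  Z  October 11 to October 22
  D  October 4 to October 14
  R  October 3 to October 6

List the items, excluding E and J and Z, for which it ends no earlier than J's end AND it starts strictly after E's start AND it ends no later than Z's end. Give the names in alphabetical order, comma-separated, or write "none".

Conditions: its end is no earlier than J's end (X.end >= October 12) AND its start is strictly after E's start (X.start > October 8) AND its end is no later than Z's end (X.end <= October 22).
A: end October 28 >= October 12? ✓; start October 27 > October 8? ✓; end October 28 <= October 22? ✗ → no.
B: end October 22 >= October 12? ✓; start October 13 > October 8? ✓; end October 22 <= October 22? ✓ → yes.
D: end October 14 >= October 12? ✓; start October 4 > October 8? ✗; end October 14 <= October 22? ✓ → no.
L: end October 18 >= October 12? ✓; start October 16 > October 8? ✓; end October 18 <= October 22? ✓ → yes.
N: end October 22 >= October 12? ✓; start October 19 > October 8? ✓; end October 22 <= October 22? ✓ → yes.
P: end October 28 >= October 12? ✓; start October 18 > October 8? ✓; end October 28 <= October 22? ✗ → no.
R: end October 6 >= October 12? ✗; start October 3 > October 8? ✗; end October 6 <= October 22? ✓ → no.
S: end October 19 >= October 12? ✓; start October 15 > October 8? ✓; end October 19 <= October 22? ✓ → yes.
U: end October 18 >= October 12? ✓; start October 9 > October 8? ✓; end October 18 <= October 22? ✓ → yes.
Result: B, L, N, S, U.

B, L, N, S, U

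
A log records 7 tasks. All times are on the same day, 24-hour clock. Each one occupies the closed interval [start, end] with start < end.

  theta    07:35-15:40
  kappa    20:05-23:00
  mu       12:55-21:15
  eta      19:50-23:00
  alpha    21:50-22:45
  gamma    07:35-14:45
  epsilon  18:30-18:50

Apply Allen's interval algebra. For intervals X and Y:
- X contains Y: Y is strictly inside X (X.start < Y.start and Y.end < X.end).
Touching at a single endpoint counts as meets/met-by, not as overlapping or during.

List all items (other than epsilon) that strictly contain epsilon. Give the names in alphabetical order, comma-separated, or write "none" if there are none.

Target epsilon = [18:30, 18:50].
alpha [21:50, 22:45] → after → no.
eta [19:50, 23:00] → after → no.
gamma [07:35, 14:45] → before → no.
kappa [20:05, 23:00] → after → no.
mu [12:55, 21:15] → contains → yes.
theta [07:35, 15:40] → before → no.
Result: mu.

mu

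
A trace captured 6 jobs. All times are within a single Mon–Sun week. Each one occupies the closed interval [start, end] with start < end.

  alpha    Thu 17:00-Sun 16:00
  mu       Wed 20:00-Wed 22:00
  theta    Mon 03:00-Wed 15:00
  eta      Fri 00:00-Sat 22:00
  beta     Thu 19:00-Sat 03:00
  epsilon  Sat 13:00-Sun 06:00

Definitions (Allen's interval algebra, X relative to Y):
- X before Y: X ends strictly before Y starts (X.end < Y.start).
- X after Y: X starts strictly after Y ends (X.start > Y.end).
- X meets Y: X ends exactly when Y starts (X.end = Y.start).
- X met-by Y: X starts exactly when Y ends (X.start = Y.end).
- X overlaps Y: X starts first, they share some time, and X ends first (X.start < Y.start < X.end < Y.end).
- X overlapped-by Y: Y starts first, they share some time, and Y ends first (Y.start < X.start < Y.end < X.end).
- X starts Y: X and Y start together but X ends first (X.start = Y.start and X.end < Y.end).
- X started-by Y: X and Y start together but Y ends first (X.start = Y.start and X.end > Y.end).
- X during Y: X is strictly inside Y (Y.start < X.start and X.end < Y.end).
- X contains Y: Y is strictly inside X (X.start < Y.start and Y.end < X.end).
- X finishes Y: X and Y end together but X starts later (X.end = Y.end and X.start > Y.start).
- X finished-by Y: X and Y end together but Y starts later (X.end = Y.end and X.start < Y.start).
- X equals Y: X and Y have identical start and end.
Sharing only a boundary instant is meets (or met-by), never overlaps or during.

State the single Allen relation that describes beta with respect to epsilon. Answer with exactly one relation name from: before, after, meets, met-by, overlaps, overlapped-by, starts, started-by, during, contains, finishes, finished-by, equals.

beta = [Thu 19:00, Sat 03:00]; epsilon = [Sat 13:00, Sun 06:00].
Compare endpoints: beta.start < epsilon.start, beta.start < epsilon.end, beta.end < epsilon.start, beta.end < epsilon.end.
That pattern is 'before'.

before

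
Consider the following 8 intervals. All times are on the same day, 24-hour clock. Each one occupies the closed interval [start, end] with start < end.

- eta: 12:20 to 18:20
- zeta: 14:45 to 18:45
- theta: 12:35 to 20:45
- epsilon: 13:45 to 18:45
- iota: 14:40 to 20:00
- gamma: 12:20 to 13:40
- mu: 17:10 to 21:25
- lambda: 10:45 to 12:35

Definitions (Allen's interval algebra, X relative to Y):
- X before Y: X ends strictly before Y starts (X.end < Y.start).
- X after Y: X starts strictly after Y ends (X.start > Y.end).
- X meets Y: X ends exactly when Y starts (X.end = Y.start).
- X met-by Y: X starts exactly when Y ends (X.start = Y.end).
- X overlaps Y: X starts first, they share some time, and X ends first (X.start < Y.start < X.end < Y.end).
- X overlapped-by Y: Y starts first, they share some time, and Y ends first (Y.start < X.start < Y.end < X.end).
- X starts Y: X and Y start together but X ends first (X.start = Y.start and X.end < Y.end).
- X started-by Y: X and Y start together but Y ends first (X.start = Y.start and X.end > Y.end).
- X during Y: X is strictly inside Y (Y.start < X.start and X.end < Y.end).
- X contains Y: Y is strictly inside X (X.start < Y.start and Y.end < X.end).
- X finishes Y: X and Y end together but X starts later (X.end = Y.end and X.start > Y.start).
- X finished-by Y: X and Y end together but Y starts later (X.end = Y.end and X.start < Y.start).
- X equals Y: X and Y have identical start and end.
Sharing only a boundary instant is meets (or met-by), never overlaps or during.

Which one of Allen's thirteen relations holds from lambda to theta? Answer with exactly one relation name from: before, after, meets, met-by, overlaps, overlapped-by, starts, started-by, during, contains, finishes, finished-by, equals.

lambda = [10:45, 12:35]; theta = [12:35, 20:45].
Compare endpoints: lambda.start < theta.start, lambda.start < theta.end, lambda.end = theta.start, lambda.end < theta.end.
That pattern is 'meets'.

meets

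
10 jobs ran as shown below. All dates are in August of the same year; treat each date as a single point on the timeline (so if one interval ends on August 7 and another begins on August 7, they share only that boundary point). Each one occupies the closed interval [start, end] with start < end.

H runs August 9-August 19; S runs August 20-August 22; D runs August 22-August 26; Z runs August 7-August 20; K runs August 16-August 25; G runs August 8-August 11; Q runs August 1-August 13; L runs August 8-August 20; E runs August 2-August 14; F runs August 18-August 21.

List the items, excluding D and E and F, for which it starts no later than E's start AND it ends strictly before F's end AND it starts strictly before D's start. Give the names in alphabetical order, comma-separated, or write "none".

Q

Conditions: its start is no later than E's start (X.start <= August 2) AND its end is strictly before F's end (X.end < August 21) AND its start is strictly before D's start (X.start < August 22).
G: start August 8 <= August 2? ✗; end August 11 < August 21? ✓; start August 8 < August 22? ✓ → no.
H: start August 9 <= August 2? ✗; end August 19 < August 21? ✓; start August 9 < August 22? ✓ → no.
K: start August 16 <= August 2? ✗; end August 25 < August 21? ✗; start August 16 < August 22? ✓ → no.
L: start August 8 <= August 2? ✗; end August 20 < August 21? ✓; start August 8 < August 22? ✓ → no.
Q: start August 1 <= August 2? ✓; end August 13 < August 21? ✓; start August 1 < August 22? ✓ → yes.
S: start August 20 <= August 2? ✗; end August 22 < August 21? ✗; start August 20 < August 22? ✓ → no.
Z: start August 7 <= August 2? ✗; end August 20 < August 21? ✓; start August 7 < August 22? ✓ → no.
Result: Q.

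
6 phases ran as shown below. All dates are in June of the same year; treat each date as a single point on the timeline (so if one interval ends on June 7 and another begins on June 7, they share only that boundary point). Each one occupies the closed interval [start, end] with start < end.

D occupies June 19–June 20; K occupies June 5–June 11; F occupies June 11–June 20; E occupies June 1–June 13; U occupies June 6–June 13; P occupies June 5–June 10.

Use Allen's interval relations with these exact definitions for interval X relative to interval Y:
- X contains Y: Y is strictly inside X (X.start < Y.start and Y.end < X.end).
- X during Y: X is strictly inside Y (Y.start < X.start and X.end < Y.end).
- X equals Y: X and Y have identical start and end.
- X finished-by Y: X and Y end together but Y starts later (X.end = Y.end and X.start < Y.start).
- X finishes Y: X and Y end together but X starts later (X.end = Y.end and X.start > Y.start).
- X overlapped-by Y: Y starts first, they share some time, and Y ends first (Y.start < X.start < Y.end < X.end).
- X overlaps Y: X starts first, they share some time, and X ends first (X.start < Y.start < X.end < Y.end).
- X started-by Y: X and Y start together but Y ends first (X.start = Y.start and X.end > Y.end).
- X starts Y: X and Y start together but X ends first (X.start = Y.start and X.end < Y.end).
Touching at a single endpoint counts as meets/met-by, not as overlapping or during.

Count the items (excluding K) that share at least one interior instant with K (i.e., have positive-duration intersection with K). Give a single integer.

Target K = [June 5, June 11].
D [June 19, June 20] → after → no.
E [June 1, June 13] → contains → counts.
F [June 11, June 20] → met-by → no.
P [June 5, June 10] → starts → counts.
U [June 6, June 13] → overlapped-by → counts.
Total: 3.

3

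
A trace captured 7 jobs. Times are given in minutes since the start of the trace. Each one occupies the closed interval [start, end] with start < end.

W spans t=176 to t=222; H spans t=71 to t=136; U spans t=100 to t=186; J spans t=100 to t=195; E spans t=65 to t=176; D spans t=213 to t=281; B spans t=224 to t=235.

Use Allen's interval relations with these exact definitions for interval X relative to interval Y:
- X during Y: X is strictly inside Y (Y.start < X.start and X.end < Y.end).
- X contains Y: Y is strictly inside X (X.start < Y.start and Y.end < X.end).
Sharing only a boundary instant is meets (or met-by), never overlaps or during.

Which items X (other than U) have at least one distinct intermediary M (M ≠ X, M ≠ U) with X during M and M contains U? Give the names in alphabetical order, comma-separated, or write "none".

none

Target U = [t=100, t=186].
Intermediaries M with M contains U: none.
Union: none.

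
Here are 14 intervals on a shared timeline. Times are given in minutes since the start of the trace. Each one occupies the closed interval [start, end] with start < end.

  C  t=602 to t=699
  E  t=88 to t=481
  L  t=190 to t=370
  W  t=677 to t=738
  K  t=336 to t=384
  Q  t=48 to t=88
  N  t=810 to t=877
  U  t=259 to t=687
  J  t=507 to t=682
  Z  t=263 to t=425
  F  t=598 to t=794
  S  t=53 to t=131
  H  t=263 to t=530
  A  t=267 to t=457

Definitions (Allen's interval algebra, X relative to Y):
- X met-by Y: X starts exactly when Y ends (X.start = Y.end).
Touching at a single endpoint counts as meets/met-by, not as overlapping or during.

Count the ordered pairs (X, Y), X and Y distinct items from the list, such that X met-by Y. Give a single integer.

Checking all 182 ordered pairs for relation 'met-by'; matching pairs in alphabetical order:
(E, Q): E met-by Q ✓
Count: 1.

1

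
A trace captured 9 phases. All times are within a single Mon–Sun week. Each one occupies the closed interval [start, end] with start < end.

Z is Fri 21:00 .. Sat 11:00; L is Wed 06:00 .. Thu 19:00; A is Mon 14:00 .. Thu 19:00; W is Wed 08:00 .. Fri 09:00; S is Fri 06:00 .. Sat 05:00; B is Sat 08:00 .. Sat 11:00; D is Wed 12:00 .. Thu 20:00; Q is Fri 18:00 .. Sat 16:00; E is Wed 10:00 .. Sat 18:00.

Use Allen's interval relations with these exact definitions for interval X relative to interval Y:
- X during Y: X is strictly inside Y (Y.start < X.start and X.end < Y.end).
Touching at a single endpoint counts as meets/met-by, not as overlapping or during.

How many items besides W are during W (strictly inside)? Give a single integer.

1

Target W = [Wed 08:00, Fri 09:00].
A [Mon 14:00, Thu 19:00] → overlaps → no.
B [Sat 08:00, Sat 11:00] → after → no.
D [Wed 12:00, Thu 20:00] → during → counts.
E [Wed 10:00, Sat 18:00] → overlapped-by → no.
L [Wed 06:00, Thu 19:00] → overlaps → no.
Q [Fri 18:00, Sat 16:00] → after → no.
S [Fri 06:00, Sat 05:00] → overlapped-by → no.
Z [Fri 21:00, Sat 11:00] → after → no.
Total: 1.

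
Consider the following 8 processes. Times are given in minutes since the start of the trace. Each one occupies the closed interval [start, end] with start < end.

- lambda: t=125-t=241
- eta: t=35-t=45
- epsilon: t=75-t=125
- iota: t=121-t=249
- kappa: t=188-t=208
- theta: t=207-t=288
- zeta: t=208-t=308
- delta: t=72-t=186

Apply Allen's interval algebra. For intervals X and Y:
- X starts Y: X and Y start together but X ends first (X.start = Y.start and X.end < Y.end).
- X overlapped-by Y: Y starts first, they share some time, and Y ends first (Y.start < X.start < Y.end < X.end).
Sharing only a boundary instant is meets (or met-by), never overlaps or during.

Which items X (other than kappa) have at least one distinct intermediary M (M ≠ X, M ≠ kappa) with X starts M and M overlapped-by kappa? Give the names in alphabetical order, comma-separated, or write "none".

none

Target kappa = [t=188, t=208].
Intermediaries M with M overlapped-by kappa: theta.
Via theta — items with X starts theta: none.
Union: none.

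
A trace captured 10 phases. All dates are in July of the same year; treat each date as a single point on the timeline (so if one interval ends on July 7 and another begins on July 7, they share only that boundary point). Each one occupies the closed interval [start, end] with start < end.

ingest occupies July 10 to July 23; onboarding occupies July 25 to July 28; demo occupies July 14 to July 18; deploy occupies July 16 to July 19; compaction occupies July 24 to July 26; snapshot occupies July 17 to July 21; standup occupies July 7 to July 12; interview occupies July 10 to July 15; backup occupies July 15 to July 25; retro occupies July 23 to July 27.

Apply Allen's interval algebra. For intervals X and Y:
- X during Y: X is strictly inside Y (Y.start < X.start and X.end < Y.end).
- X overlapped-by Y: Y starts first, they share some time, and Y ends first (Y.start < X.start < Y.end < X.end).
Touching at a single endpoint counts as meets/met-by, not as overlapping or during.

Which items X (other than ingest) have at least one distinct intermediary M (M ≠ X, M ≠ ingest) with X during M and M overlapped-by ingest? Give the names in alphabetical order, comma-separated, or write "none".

Target ingest = [July 10, July 23].
Intermediaries M with M overlapped-by ingest: backup.
Via backup — items with X during backup: deploy, snapshot.
Union: deploy, snapshot.

deploy, snapshot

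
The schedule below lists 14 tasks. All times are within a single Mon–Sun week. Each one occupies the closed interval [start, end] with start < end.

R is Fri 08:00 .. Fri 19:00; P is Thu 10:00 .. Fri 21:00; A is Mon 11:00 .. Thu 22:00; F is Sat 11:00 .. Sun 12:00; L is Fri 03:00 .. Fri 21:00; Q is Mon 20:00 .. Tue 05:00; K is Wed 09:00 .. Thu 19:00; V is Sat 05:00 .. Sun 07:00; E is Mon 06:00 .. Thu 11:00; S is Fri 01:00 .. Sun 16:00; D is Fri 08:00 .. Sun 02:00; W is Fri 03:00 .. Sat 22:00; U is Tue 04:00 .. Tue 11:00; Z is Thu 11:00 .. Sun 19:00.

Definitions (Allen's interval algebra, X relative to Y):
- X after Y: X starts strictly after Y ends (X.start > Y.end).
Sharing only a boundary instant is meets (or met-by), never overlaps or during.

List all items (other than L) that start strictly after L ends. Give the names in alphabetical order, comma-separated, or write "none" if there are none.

F, V

Target L = [Fri 03:00, Fri 21:00].
A [Mon 11:00, Thu 22:00] → before → no.
D [Fri 08:00, Sun 02:00] → overlapped-by → no.
E [Mon 06:00, Thu 11:00] → before → no.
F [Sat 11:00, Sun 12:00] → after → yes.
K [Wed 09:00, Thu 19:00] → before → no.
P [Thu 10:00, Fri 21:00] → finished-by → no.
Q [Mon 20:00, Tue 05:00] → before → no.
R [Fri 08:00, Fri 19:00] → during → no.
S [Fri 01:00, Sun 16:00] → contains → no.
U [Tue 04:00, Tue 11:00] → before → no.
V [Sat 05:00, Sun 07:00] → after → yes.
W [Fri 03:00, Sat 22:00] → started-by → no.
Z [Thu 11:00, Sun 19:00] → contains → no.
Result: F, V.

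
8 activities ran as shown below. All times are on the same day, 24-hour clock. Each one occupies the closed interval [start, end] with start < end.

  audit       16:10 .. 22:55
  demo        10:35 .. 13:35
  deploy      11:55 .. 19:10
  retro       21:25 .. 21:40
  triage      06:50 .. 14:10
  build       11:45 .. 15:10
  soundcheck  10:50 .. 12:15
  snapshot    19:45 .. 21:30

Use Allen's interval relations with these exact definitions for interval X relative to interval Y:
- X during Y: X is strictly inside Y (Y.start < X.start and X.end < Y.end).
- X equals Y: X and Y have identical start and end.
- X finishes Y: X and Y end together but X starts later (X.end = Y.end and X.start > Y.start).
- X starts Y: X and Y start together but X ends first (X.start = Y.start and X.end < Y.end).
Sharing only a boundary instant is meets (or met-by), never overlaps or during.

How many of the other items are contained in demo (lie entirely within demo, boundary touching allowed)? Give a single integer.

1

Target demo = [10:35, 13:35].
audit [16:10, 22:55] → after → no.
build [11:45, 15:10] → overlapped-by → no.
deploy [11:55, 19:10] → overlapped-by → no.
retro [21:25, 21:40] → after → no.
snapshot [19:45, 21:30] → after → no.
soundcheck [10:50, 12:15] → during → counts.
triage [06:50, 14:10] → contains → no.
Total: 1.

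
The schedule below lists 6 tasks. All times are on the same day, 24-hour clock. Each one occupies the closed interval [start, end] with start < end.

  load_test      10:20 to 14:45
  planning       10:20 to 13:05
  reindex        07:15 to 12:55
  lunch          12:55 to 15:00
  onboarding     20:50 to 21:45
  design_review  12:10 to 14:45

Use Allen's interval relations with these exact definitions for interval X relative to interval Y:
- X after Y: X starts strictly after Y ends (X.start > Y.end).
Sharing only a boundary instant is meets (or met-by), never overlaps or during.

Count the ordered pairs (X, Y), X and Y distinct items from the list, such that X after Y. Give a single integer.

Checking all 30 ordered pairs for relation 'after'; matching pairs in alphabetical order:
(onboarding, design_review): onboarding after design_review ✓
(onboarding, load_test): onboarding after load_test ✓
(onboarding, lunch): onboarding after lunch ✓
(onboarding, planning): onboarding after planning ✓
(onboarding, reindex): onboarding after reindex ✓
Count: 5.

5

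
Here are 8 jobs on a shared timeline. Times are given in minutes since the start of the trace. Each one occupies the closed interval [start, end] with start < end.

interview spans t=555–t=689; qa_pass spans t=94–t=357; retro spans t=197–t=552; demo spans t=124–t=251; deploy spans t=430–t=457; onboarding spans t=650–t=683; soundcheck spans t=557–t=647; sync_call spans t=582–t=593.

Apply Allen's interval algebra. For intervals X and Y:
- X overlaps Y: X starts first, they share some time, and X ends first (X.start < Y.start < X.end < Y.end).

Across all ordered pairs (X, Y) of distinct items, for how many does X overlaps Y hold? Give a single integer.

2

Checking all 56 ordered pairs for relation 'overlaps'; matching pairs in alphabetical order:
(demo, retro): demo overlaps retro ✓
(qa_pass, retro): qa_pass overlaps retro ✓
Count: 2.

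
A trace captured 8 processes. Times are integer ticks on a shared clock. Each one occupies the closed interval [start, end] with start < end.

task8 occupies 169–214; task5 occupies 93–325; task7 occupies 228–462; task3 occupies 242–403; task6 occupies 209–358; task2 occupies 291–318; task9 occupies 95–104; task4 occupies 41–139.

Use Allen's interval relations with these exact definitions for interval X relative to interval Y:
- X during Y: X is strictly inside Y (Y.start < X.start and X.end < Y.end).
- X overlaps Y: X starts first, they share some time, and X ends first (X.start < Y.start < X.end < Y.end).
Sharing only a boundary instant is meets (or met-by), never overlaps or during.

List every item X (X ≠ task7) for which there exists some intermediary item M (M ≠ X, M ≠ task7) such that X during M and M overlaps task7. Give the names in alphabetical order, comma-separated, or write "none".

Target task7 = [228, 462].
Intermediaries M with M overlaps task7: task5, task6.
Via task5 — items with X during task5: task2, task8, task9.
Via task6 — items with X during task6: task2.
Union: task2, task8, task9.

task2, task8, task9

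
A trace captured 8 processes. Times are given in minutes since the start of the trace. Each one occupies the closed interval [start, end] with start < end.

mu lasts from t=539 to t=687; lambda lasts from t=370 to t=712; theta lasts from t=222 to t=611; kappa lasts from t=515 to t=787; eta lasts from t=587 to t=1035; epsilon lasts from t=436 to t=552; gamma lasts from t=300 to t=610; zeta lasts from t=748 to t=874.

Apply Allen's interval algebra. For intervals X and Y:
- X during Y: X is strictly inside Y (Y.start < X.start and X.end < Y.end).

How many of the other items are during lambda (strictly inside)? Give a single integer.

2

Target lambda = [t=370, t=712].
epsilon [t=436, t=552] → during → counts.
eta [t=587, t=1035] → overlapped-by → no.
gamma [t=300, t=610] → overlaps → no.
kappa [t=515, t=787] → overlapped-by → no.
mu [t=539, t=687] → during → counts.
theta [t=222, t=611] → overlaps → no.
zeta [t=748, t=874] → after → no.
Total: 2.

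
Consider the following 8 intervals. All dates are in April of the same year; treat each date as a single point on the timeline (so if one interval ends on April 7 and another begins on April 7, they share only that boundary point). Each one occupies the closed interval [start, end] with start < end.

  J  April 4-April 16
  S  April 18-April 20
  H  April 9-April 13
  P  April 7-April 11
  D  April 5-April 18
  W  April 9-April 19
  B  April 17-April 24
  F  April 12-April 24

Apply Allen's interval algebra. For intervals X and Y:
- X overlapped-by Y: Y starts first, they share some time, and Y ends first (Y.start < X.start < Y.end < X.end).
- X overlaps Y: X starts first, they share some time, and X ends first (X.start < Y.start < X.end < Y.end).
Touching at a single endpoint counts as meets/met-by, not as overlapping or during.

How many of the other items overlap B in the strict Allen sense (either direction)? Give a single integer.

2

Target B = [April 17, April 24].
D [April 5, April 18] → overlaps → counts.
F [April 12, April 24] → finished-by → no.
H [April 9, April 13] → before → no.
J [April 4, April 16] → before → no.
P [April 7, April 11] → before → no.
S [April 18, April 20] → during → no.
W [April 9, April 19] → overlaps → counts.
Total: 2.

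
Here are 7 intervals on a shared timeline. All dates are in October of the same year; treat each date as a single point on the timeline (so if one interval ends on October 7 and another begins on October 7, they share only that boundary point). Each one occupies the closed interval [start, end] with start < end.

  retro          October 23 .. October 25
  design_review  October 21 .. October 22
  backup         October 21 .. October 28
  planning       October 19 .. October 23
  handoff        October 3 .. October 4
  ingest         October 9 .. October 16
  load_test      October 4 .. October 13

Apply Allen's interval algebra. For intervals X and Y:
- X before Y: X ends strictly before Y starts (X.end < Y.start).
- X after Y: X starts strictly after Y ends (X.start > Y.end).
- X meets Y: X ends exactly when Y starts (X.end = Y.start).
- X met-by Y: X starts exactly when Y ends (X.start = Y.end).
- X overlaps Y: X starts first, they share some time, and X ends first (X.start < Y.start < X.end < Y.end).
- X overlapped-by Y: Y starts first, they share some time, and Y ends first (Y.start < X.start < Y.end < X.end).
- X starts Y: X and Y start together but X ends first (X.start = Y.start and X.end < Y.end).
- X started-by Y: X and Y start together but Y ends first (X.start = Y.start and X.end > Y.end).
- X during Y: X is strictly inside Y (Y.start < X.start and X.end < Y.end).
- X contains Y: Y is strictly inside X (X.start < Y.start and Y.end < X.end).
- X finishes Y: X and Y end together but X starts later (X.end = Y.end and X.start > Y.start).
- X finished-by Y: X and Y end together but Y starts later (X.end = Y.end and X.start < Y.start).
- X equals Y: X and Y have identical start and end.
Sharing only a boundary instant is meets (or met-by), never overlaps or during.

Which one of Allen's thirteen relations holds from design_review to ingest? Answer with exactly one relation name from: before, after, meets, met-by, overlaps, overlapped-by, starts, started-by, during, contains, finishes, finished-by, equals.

after

design_review = [October 21, October 22]; ingest = [October 9, October 16].
Compare endpoints: design_review.start > ingest.start, design_review.start > ingest.end, design_review.end > ingest.start, design_review.end > ingest.end.
That pattern is 'after'.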